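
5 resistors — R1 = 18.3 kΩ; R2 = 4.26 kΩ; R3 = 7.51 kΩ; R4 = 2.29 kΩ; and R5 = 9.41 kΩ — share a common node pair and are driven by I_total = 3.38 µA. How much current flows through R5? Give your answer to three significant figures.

Total conductance ΣG = 1/18.3 + 1/4.26 + 1/7.51 + 1/2.29 + 1/9.41 = 0.9655 (units of 1/kΩ).
Current divider: I(R5) = I_total · G_k/ΣG = 3.38 × (0.1063/0.9655) = 3.38 × 0.1101 = 0.3720 µA.

I ≈ 0.372 µA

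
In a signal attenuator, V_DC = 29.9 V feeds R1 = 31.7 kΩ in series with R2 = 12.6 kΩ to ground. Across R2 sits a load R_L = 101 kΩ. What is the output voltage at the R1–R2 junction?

V_out ≈ 7.81 V

First combine the lower leg with the load: R2 ‖ R_L = 11.20 kΩ.
Voltage divider with the loaded lower leg: V_out = 29.9 × 11.20/(31.7 + 11.20) = 29.9 × 0.2611 = 7.807 V.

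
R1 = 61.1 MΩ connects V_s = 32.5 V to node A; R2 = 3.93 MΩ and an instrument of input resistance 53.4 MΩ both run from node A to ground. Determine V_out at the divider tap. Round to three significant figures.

The load sits in parallel with R2, giving an effective lower resistance R2' = R2·R_L/(R2+R_L) = 3.661 MΩ.
Now apply the divider: V_out = 32.5 × 0.05653 = 1.837 V.

V_out ≈ 1.84 V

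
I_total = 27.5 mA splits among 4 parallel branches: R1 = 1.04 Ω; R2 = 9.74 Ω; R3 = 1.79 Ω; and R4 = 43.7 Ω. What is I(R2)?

I ≈ 1.72 mA

Total conductance ΣG = 1/1.04 + 1/9.74 + 1/1.79 + 1/43.7 = 1.646 (units of 1/Ω).
By the current-divider rule, I = I_total · G_k/ΣG = 27.5 × 0.06238 = 1.716 mA.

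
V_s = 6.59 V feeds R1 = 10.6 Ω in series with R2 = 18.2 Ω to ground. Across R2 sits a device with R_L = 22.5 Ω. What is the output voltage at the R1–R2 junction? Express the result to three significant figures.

V_out ≈ 3.21 V

First combine the lower leg with the load: R2 ‖ R_L = 10.06 Ω.
Voltage divider with the loaded lower leg: V_out = 6.59 × 10.06/(10.6 + 10.06) = 6.59 × 0.4870 = 3.209 V.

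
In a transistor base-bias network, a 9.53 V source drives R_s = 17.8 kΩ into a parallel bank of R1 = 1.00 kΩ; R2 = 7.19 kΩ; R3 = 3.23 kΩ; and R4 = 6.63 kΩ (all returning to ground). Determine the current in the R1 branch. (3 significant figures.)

Parallel bank: R_p = 1/(1/1.00 + 1/7.19 + 1/3.23 + 1/6.63) = 0.6252 kΩ.
V_A by voltage divider: V_A = 9.53 × 0.6252/(17.8 + 0.6252) = 0.3234 V.
I(R1) = V_A / R1 = 0.3234/1.00 = 0.3234 mA.

I ≈ 0.323 mA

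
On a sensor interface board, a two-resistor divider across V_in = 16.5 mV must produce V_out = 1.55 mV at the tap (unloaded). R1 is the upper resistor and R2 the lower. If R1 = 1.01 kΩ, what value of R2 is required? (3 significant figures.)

R2 ≈ 0.105 kΩ

The divider ratio is R2/(R1+R2) = 1.55/16.5 = 0.09394.
Rearranging, R2 = R1·k/(1−k) = 1.01 × 0.1037 = 0.1047 kΩ.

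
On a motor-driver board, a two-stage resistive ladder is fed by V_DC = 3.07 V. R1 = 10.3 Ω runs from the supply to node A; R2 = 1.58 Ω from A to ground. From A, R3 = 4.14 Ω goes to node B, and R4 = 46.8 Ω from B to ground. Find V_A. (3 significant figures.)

V_A ≈ 0.398 V

Looking into the second stage from A: R3 + R4 = 50.94 Ω appears in parallel with R2.
Effective lower resistance at A: R2 ‖ 50.94 = 1.532 Ω.
First divider: V_A = V_DC · 1.532/(10.3 + 1.532) = 0.3976 V.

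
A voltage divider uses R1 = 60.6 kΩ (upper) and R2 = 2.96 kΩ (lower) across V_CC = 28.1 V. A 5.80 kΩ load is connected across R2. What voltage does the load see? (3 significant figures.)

V_out ≈ 0.880 V

First combine the lower leg with the load: R2 ‖ R_L = 1.960 kΩ.
Then V_out = V_CC · R2'/(R1 + R2') = 28.1 × 1.960/62.56 = 0.8803 V.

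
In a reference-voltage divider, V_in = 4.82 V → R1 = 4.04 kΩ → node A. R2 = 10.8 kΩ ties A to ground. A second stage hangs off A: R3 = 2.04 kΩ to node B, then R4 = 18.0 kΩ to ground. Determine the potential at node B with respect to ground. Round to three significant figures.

Looking into the second stage from A: R3 + R4 = 20.04 kΩ appears in parallel with R2.
R2 ‖ (R3+R4) = 7.018 kΩ.
First divider: V_A = V_in · 7.018/(4.04 + 7.018) = 3.059 V.
Stage 2 is unloaded, so V_B = V_A · R4/(R3+R4) = 3.059 × 18.0/20.04 = 2.748 V.

V_B ≈ 2.75 V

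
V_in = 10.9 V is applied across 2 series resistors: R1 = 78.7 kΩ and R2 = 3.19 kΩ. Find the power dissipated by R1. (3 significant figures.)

The common current is I = 10.9/81.89 = 0.1331 mA.
P = I²R = 0.01772 × 78.7 = 1.394 mW.

P ≈ 1.39 mW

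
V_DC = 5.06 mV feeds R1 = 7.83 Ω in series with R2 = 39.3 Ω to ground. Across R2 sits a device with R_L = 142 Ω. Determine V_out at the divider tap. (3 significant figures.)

V_out ≈ 4.03 mV

R2 ‖ R_L = (39.3 × 142)/(39.3 + 142) = 30.78 Ω.
Voltage divider with the loaded lower leg: V_out = 5.06 × 30.78/(7.83 + 30.78) = 5.06 × 0.7972 = 4.034 mV.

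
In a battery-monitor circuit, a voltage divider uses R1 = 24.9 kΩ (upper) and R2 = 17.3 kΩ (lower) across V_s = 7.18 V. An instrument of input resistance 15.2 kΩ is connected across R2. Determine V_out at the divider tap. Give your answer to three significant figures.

The load sits in parallel with R2, giving an effective lower resistance R2' = R2·R_L/(R2+R_L) = 8.091 kΩ.
Voltage divider with the loaded lower leg: V_out = 7.18 × 8.091/(24.9 + 8.091) = 7.18 × 0.2453 = 1.761 V.
(Unloaded it would be 2.94 V; the load pulls it down.)

V_out ≈ 1.76 V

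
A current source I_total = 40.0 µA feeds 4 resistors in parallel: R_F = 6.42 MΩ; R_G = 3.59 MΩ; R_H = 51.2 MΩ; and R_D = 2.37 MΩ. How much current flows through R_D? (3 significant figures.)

ΣG = 1/6.42 + 1/3.59 + 1/51.2 + 1/2.37 = 0.8758.
R_D takes the fraction G_k/ΣG = 0.4219/0.8758 = 0.4818, so I = 40.0 × 0.4818 = 19.27 µA.

I ≈ 19.3 µA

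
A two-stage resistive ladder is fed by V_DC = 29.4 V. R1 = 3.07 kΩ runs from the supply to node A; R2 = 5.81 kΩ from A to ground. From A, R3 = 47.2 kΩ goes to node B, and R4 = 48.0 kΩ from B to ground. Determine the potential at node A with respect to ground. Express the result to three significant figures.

Node A sees R2 in parallel with the series input of stage 2, R3 + R4 = 95.20 kΩ.
R2 ‖ (R3+R4) = 5.476 kΩ.
First divider: V_A = V_DC · 5.476/(3.07 + 5.476) = 18.84 V.

V_A ≈ 18.8 V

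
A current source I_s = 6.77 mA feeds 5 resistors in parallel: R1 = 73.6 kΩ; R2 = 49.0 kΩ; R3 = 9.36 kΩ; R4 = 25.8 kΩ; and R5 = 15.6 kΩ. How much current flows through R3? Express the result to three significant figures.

I ≈ 2.97 mA

ΣG = 1/73.6 + 1/49.0 + 1/9.36 + 1/25.8 + 1/15.6 = 0.2437.
By the current-divider rule, I = I_s · G_k/ΣG = 6.77 × 0.4384 = 2.968 mA.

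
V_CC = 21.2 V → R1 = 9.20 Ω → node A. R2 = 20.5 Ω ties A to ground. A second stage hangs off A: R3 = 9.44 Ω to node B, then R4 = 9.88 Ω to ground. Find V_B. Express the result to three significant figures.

Node A sees R2 in parallel with the series input of stage 2, R3 + R4 = 19.32 Ω.
R2 ‖ (R3+R4) = 9.946 Ω.
V_A = 21.2 × 9.946/(9.20 + 9.946) = 11.01 V.
Stage 2 is unloaded, so V_B = V_A · R4/(R3+R4) = 11.01 × 9.88/19.32 = 5.632 V.

V_B ≈ 5.63 V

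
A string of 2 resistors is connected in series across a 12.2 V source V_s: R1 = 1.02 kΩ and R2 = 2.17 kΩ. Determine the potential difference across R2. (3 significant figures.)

V ≈ 8.30 V

Series total: ΣR = 1.02 + 2.17 = 3.190 kΩ.
By the voltage-divider rule, V = 12.2 × 2.170/3.190 = 8.299 V.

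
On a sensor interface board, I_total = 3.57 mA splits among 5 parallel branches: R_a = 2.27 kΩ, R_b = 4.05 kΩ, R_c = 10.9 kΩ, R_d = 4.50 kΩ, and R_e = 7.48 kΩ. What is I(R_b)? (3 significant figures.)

I ≈ 0.777 mA

ΣG = 1/2.27 + 1/4.05 + 1/10.9 + 1/4.50 + 1/7.48 = 1.135.
R_b takes the fraction G_k/ΣG = 0.2469/1.135 = 0.2175, so I = 3.57 × 0.2175 = 0.7766 mA.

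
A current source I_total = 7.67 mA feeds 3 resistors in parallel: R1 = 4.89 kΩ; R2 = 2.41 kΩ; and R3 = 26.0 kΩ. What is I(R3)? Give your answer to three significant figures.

I ≈ 0.448 mA

Total conductance ΣG = 1/4.89 + 1/2.41 + 1/26.0 = 0.6579 (units of 1/kΩ).
Current divider: I(R3) = I_total · G_k/ΣG = 7.67 × (0.03846/0.6579) = 7.67 × 0.05846 = 0.4484 mA.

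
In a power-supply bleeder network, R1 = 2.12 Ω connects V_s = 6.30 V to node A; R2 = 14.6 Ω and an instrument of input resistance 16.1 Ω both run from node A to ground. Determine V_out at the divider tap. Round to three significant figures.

V_out ≈ 4.93 V

R2 ‖ R_L = (14.6 × 16.1)/(14.6 + 16.1) = 7.657 Ω.
Now apply the divider: V_out = 6.30 × 0.7832 = 4.934 V.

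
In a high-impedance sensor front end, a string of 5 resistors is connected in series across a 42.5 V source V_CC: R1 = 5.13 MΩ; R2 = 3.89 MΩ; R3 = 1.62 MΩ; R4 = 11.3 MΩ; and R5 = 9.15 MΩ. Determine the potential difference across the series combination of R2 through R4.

ΣR = 5.13 + 3.89 + 1.62 + 11.3 + 9.15 = 31.09 MΩ.
R_{R2..R4} = 3.89 + 1.62 + 11.3 = 16.81 MΩ.
V = V_CC · R/ΣR = 42.5 × 0.5407 = 22.98 V.

V ≈ 23.0 V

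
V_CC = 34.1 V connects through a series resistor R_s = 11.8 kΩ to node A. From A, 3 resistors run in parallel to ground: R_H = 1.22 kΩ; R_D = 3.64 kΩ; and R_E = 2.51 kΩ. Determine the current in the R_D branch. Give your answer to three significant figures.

I ≈ 0.503 mA

Combine the parallel branches: R_p = (1/1.22 + 1/3.64 + 1/2.51)⁻¹ = 0.6699 kΩ.
Node voltage V_A = V_CC · R_p/(R_s + R_p) = 34.1 × 0.05372 = 1.832 V.
I(R_D) = V_A / R_D = 1.832/3.64 = 0.5033 mA.
(Equivalently: I_total = 2.735 mA, then current-divider fraction G_k/ΣG = 0.1840.)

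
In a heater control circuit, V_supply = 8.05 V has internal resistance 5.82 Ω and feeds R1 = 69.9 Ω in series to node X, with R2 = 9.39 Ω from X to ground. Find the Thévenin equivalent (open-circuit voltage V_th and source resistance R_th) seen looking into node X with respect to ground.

R1' = 5.82 + 69.9 = 75.72 Ω (source resistance + R1).
V_th is the unloaded tap voltage: V_supply · R2/(R1'+R2) = 8.05 × 0.1103 = 0.8881 V.
With V_supply suppressed (replaced by a short), R_th = R1' ‖ R2 = (75.72 × 9.39)/(75.72 + 9.39) = 8.354 Ω.

V_th ≈ 0.888 V, R_th ≈ 8.35 Ω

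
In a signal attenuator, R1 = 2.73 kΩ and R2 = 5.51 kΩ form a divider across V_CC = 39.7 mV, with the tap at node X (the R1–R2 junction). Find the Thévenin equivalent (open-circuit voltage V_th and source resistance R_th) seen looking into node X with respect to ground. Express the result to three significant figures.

V_th is the unloaded tap voltage: V_CC · R2/(R1+R2) = 39.7 × 0.6687 = 26.55 mV.
Zeroing V_CC shorts the top of R1 to ground, so R_th = R1 ‖ R2 = 1.826 kΩ.

V_th ≈ 26.5 mV, R_th ≈ 1.83 kΩ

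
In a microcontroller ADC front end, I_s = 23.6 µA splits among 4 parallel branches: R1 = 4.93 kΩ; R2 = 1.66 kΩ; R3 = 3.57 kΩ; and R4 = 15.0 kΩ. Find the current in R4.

Conductances: ΣG = 1/4.93 + 1/1.66 + 1/3.57 + 1/15.0 = 1.152 (1/kΩ).
Current divider: I(R4) = I_s · G_k/ΣG = 23.6 × (0.06667/1.152) = 23.6 × 0.05787 = 1.366 µA.

I ≈ 1.37 µA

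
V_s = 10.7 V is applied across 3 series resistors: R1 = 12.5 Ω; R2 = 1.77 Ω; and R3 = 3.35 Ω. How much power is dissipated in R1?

Series current I = V_s/ΣR = 10.7/17.62 = 0.6073 A.
P(R1) = I²·R1 = (0.6073)² × 12.5 = 4.610 W.

P ≈ 4.61 W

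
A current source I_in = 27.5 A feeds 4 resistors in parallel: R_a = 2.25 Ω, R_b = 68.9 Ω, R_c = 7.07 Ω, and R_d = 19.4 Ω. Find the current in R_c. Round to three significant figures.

Total conductance ΣG = 1/2.25 + 1/68.9 + 1/7.07 + 1/19.4 = 0.6519 (units of 1/Ω).
By the current-divider rule, I = I_in · G_k/ΣG = 27.5 × 0.2170 = 5.966 A.

I ≈ 5.97 A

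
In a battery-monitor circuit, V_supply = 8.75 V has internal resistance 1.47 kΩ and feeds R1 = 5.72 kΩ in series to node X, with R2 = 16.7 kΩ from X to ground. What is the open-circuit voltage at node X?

R1' = 1.47 + 5.72 = 7.190 kΩ (source resistance + R1).
Open-circuit (no load on X): V_th = V_supply · R2/(R1' + R2) = 8.75 × 16.7/(7.190 + 16.7) = 6.117 V.

V_th ≈ 6.12 V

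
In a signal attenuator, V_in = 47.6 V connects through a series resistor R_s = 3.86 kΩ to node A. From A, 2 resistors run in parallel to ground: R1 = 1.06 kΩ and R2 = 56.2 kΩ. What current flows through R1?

Combine the parallel branches: R_p = (1/1.06 + 1/56.2)⁻¹ = 1.040 kΩ.
V_A by voltage divider: V_A = 47.6 × 1.040/(3.86 + 1.040) = 10.11 V.
Branch current I = V_A/R1 = 10.11/1.06 = 9.534 mA.
(Check via current divider: I_total = 9.714 mA; share G_k/ΣG = 0.9815 → same result.)

I ≈ 9.53 mA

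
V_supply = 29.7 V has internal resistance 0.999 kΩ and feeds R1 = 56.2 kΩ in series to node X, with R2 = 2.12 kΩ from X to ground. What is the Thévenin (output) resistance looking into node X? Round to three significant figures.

R1' = 0.999 + 56.2 = 57.20 kΩ (source resistance + R1).
Looking into X with the source shorted: R_th = R1'·R2/(R1'+R2) = 57.20 × 2.12/59.32 = 2.044 kΩ.

R_th ≈ 2.04 kΩ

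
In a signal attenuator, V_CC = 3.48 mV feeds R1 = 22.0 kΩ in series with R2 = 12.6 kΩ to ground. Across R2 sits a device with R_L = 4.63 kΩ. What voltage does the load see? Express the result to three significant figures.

V_out ≈ 0.464 mV

First combine the lower leg with the load: R2 ‖ R_L = 3.386 kΩ.
Voltage divider with the loaded lower leg: V_out = 3.48 × 3.386/(22.0 + 3.386) = 3.48 × 0.1334 = 0.4641 mV.
(Unloaded it would be 1.27 mV; the load pulls it down.)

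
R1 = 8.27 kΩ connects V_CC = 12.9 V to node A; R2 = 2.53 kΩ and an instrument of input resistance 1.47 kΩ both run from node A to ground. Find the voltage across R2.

The load sits in parallel with R2, giving an effective lower resistance R2' = R2·R_L/(R2+R_L) = 0.9298 kΩ.
Voltage divider with the loaded lower leg: V_out = 12.9 × 0.9298/(8.27 + 0.9298) = 12.9 × 0.1011 = 1.304 V.

V_out ≈ 1.30 V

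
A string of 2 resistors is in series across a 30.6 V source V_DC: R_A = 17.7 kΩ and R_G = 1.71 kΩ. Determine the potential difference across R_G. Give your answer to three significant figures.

Total series resistance ΣR = 17.7 + 1.71 = 19.41 kΩ.
V = V_DC · R/ΣR = 30.6 × 0.08810 = 2.696 V.

V ≈ 2.70 V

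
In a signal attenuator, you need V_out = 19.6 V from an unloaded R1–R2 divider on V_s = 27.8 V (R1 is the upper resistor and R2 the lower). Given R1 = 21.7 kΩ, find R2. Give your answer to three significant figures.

The divider ratio is R2/(R1+R2) = 19.6/27.8 = 0.7050.
R2 = R1 · 0.7050/(1 − 0.7050) = 51.87 kΩ.

R2 ≈ 51.9 kΩ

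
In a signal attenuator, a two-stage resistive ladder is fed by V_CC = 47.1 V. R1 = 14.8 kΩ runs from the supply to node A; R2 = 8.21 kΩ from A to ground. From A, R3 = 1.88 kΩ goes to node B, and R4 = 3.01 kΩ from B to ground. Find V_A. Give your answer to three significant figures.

Looking into the second stage from A: R3 + R4 = 4.890 kΩ appears in parallel with R2.
R2 ‖ (R3+R4) = 3.065 kΩ.
V_A = 47.1 × 3.065/(14.8 + 3.065) = 8.080 V.

V_A ≈ 8.08 V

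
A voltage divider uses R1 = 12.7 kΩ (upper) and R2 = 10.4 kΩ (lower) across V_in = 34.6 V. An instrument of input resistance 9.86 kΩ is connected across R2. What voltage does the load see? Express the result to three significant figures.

R2 ‖ R_L = (10.4 × 9.86)/(10.4 + 9.86) = 5.061 kΩ.
Voltage divider with the loaded lower leg: V_out = 34.6 × 5.061/(12.7 + 5.061) = 34.6 × 0.2850 = 9.860 V.

V_out ≈ 9.86 V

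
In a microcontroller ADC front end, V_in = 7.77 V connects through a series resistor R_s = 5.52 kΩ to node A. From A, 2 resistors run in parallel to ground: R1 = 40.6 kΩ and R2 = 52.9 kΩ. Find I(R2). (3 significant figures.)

Equivalent of the parallel group: R_p = 22.97 kΩ.
Node voltage V_A = V_in · R_p/(R_s + R_p) = 7.77 × 0.8063 = 6.265 V.
I(R2) = V_A / R2 = 6.265/52.9 = 0.1184 mA.

I ≈ 0.118 mA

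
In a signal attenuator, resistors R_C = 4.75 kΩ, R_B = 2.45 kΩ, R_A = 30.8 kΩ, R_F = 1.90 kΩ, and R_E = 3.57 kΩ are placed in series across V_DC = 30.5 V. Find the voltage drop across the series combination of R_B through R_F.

Total series resistance ΣR = 4.75 + 2.45 + 30.8 + 1.90 + 3.57 = 43.47 kΩ.
R_{R_B..R_F} = 2.45 + 30.8 + 1.90 = 35.15 kΩ.
V = V_DC · R/ΣR = 30.5 × 0.8086 = 24.66 V.

V ≈ 24.7 V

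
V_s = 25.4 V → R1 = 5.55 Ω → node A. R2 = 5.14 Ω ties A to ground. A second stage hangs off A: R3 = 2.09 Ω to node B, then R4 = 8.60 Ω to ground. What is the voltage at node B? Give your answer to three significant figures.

The second stage (R3 + R4 = 10.69 Ω) loads node A in parallel with R2.
Effective lower resistance at A: R2 ‖ 10.69 = 3.471 Ω.
First divider: V_A = V_s · 3.471/(5.55 + 3.471) = 9.773 V.
Then the unloaded second divider: V_B = V_A × R4/(R3+R4) = 9.773 × 0.8045 = 7.862 V.

V_B ≈ 7.86 V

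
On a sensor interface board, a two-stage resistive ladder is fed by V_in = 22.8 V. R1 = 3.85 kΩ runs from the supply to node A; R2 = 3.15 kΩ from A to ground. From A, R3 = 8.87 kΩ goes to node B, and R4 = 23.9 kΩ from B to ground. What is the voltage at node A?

V_A ≈ 9.74 V

Node A sees R2 in parallel with the series input of stage 2, R3 + R4 = 32.77 kΩ.
R2 ‖ (R3+R4) = 2.874 kΩ.
First divider: V_A = V_in · 2.874/(3.85 + 2.874) = 9.745 V.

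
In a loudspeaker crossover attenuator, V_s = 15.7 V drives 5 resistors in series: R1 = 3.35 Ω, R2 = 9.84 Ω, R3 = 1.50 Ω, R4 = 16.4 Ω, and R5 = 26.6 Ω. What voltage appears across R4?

V ≈ 4.46 V

ΣR = 3.35 + 9.84 + 1.50 + 16.4 + 26.6 = 57.69 Ω.
Voltage divider: V = V_s · (16.40 / 57.69) = 15.7 × 0.2843 = 4.463 V.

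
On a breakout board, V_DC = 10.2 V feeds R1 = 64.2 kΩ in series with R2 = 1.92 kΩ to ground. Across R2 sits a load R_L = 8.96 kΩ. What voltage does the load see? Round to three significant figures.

V_out ≈ 0.245 V

R2 ‖ R_L = (1.92 × 8.96)/(1.92 + 8.96) = 1.581 kΩ.
Then V_out = V_DC · R2'/(R1 + R2') = 10.2 × 1.581/65.78 = 0.2452 V.
(Unloaded it would be 0.296 V; the load pulls it down.)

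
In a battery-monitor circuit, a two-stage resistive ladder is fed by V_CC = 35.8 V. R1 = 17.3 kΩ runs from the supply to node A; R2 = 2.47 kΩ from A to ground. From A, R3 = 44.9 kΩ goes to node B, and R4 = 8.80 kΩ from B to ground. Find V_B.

Node A sees R2 in parallel with the series input of stage 2, R3 + R4 = 53.70 kΩ.
Effective lower resistance at A: R2 ‖ 53.70 = 2.361 kΩ.
So V_A = 35.8 × 0.1201 = 4.300 V.
Then the unloaded second divider: V_B = V_A × R4/(R3+R4) = 4.300 × 0.1639 = 0.7046 V.

V_B ≈ 0.705 V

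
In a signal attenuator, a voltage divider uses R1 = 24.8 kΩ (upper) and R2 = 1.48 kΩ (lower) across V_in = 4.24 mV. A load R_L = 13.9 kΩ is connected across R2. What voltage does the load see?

R2 ‖ R_L = (1.48 × 13.9)/(1.48 + 13.9) = 1.338 kΩ.
Then V_out = V_in · R2'/(R1 + R2') = 4.24 × 1.338/26.14 = 0.2170 mV.
(Unloaded it would be 0.239 mV; the load pulls it down.)

V_out ≈ 0.217 mV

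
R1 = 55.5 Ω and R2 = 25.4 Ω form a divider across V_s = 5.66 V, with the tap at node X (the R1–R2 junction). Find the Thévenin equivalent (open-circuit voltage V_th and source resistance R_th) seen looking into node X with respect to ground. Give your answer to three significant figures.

V_th ≈ 1.78 V, R_th ≈ 17.4 Ω

V_th is the unloaded tap voltage: V_s · R2/(R1+R2) = 5.66 × 0.3140 = 1.777 V.
With V_s suppressed (replaced by a short), R_th = R1 ‖ R2 = (55.50 × 25.4)/(55.50 + 25.4) = 17.43 Ω.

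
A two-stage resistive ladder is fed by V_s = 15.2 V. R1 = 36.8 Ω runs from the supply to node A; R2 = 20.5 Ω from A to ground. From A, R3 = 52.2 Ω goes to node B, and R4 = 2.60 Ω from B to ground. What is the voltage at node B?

V_B ≈ 0.208 V

The second stage (R3 + R4 = 54.80 Ω) loads node A in parallel with R2.
Effective lower resistance at A: R2 ‖ 54.80 = 14.92 Ω.
So V_A = 15.2 × 0.2885 = 4.385 V.
Stage 2 is unloaded, so V_B = V_A · R4/(R3+R4) = 4.385 × 2.60/54.80 = 0.2080 V.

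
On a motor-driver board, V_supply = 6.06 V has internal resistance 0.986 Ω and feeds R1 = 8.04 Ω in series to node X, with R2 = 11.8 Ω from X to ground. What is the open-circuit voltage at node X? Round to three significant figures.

V_th ≈ 3.43 V

R1' = 0.986 + 8.04 = 9.026 Ω (source resistance + R1).
V_th is the unloaded tap voltage: V_supply · R2/(R1'+R2) = 6.06 × 0.5666 = 3.434 V.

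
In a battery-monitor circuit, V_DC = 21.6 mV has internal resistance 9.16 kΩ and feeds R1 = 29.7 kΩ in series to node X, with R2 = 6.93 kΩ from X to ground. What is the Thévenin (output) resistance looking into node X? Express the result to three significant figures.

R1' = 9.16 + 29.7 = 38.86 kΩ (source resistance + R1).
Looking into X with the source shorted: R_th = R1'·R2/(R1'+R2) = 38.86 × 6.93/45.79 = 5.881 kΩ.

R_th ≈ 5.88 kΩ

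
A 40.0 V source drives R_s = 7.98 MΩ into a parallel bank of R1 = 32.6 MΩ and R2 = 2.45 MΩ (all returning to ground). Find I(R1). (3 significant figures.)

Parallel bank: R_p = 1/(1/32.6 + 1/2.45) = 2.279 MΩ.
V_A by voltage divider: V_A = 40.0 × 2.279/(7.98 + 2.279) = 8.885 V.
I(R1) = V_A / R1 = 8.885/32.6 = 0.2725 µA.

I ≈ 0.273 µA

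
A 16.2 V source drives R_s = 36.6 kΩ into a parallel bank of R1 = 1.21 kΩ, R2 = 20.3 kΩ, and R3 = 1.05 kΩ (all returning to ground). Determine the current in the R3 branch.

I ≈ 0.227 mA

Combine the parallel branches: R_p = (1/1.21 + 1/20.3 + 1/1.05)⁻¹ = 0.5470 kΩ.
V_A = 16.2 × 0.5470/37.15 = 0.2386 V.
Branch current I = V_A/R3 = 0.2386/1.05 = 0.2272 mA.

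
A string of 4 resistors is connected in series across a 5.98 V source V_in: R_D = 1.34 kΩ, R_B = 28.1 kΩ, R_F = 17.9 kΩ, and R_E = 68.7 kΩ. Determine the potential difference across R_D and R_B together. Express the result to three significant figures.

V ≈ 1.52 V

Series total: ΣR = 1.34 + 28.1 + 17.9 + 68.7 = 116.0 kΩ.
R_{R_D..R_B} = 1.34 + 28.1 = 29.44 kΩ.
V = V_in · R/ΣR = 5.98 × 0.2537 = 1.517 V.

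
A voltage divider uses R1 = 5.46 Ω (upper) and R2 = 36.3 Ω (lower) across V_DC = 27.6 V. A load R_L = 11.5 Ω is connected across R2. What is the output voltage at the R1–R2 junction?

The load sits in parallel with R2, giving an effective lower resistance R2' = R2·R_L/(R2+R_L) = 8.733 Ω.
Now apply the divider: V_out = 27.6 × 0.6153 = 16.98 V.
(Unloaded it would be 24.0 V; the load pulls it down.)

V_out ≈ 17.0 V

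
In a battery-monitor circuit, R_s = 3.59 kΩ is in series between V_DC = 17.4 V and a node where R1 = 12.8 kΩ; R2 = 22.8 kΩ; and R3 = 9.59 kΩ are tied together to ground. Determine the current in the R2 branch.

Equivalent of the parallel group: R_p = 4.420 kΩ.
V_A by voltage divider: V_A = 17.4 × 4.420/(3.59 + 4.420) = 9.601 V.
I(R2) = V_A / R2 = 9.601/22.8 = 0.4211 mA.

I ≈ 0.421 mA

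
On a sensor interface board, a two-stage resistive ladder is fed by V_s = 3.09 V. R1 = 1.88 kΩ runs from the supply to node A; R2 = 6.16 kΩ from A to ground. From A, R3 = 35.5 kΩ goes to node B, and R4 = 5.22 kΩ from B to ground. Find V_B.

V_B ≈ 0.293 V

Node A sees R2 in parallel with the series input of stage 2, R3 + R4 = 40.72 kΩ.
Effective lower resistance at A: R2 ‖ 40.72 = 5.351 kΩ.
First divider: V_A = V_s · 5.351/(1.88 + 5.351) = 2.287 V.
V_B = V_A × 0.1282 = 0.2931 V.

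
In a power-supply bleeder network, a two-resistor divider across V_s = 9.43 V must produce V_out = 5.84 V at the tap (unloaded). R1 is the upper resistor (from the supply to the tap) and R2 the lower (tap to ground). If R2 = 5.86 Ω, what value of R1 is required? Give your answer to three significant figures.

R1 ≈ 3.60 Ω

V_out/V_s = R2/(R1+R2) = 0.6193.
So R1 = R2 · (V_s/V_out − 1) = 5.86 × (9.43/5.84 − 1) = 5.86 × 0.6147 = 3.602 Ω.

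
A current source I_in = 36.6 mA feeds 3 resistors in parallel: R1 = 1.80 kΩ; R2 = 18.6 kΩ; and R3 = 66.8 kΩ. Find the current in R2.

I ≈ 3.15 mA

Conductances: ΣG = 1/1.80 + 1/18.6 + 1/66.8 = 0.6243 (1/kΩ).
By the current-divider rule, I = I_in · G_k/ΣG = 36.6 × 0.08612 = 3.152 mA.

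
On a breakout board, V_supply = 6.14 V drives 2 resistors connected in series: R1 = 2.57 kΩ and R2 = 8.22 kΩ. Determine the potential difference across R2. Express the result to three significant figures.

Series total: ΣR = 2.57 + 8.22 = 10.79 kΩ.
By the voltage-divider rule, V = 6.14 × 8.220/10.79 = 4.678 V.

V ≈ 4.68 V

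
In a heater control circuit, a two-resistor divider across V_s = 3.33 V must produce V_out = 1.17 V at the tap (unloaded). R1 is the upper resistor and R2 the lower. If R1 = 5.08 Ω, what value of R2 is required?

Required fraction k = V_out/V_s = 0.3514.
R2 = R1 · 0.3514/(1 − 0.3514) = 2.752 Ω.

R2 ≈ 2.75 Ω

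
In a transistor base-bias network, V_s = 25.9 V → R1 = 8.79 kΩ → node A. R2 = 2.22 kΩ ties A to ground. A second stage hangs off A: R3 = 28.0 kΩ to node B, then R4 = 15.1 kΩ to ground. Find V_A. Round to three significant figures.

V_A ≈ 5.02 V

Looking into the second stage from A: R3 + R4 = 43.10 kΩ appears in parallel with R2.
Effective lower resistance at A: R2 ‖ 43.10 = 2.111 kΩ.
First divider: V_A = V_s · 2.111/(8.79 + 2.111) = 5.016 V.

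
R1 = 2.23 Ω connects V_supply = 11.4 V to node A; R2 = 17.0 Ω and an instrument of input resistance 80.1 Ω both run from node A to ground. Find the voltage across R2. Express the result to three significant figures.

V_out ≈ 9.84 V

The load sits in parallel with R2, giving an effective lower resistance R2' = R2·R_L/(R2+R_L) = 14.02 Ω.
Now apply the divider: V_out = 11.4 × 0.8628 = 9.836 V.
(Unloaded it would be 10.1 V; the load pulls it down.)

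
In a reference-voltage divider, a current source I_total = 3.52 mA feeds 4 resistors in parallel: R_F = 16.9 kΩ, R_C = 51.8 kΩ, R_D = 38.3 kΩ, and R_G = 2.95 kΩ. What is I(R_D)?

I ≈ 0.207 mA

Total conductance ΣG = 1/16.9 + 1/51.8 + 1/38.3 + 1/2.95 = 0.4436 (units of 1/kΩ).
By the current-divider rule, I = I_total · G_k/ΣG = 3.52 × 0.05886 = 0.2072 mA.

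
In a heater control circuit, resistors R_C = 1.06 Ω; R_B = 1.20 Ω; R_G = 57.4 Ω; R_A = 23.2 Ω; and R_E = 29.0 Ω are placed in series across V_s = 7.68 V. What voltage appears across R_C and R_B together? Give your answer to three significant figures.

ΣR = 1.06 + 1.20 + 57.4 + 23.2 + 29.0 = 111.9 Ω.
R_{R_C..R_B} = 1.06 + 1.20 = 2.260 Ω.
By the voltage-divider rule, V = 7.68 × 2.260/111.9 = 0.1552 V.

V ≈ 0.155 V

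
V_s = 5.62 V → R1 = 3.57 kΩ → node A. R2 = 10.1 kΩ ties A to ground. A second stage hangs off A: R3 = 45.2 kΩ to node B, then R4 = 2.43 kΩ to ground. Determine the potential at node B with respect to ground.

V_B ≈ 0.201 V

Node A sees R2 in parallel with the series input of stage 2, R3 + R4 = 47.63 kΩ.
R2 ‖ (R3+R4) = 8.333 kΩ.
V_A = 5.62 × 8.333/(3.57 + 8.333) = 3.934 V.
Then the unloaded second divider: V_B = V_A × R4/(R3+R4) = 3.934 × 0.05102 = 0.2007 V.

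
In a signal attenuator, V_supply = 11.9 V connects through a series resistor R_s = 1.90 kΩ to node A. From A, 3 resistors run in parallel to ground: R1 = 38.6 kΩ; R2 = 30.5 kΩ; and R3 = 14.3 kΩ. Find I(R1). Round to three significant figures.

I ≈ 0.248 mA

Combine the parallel branches: R_p = (1/38.6 + 1/30.5 + 1/14.3)⁻¹ = 7.775 kΩ.
V_A by voltage divider: V_A = 11.9 × 7.775/(1.90 + 7.775) = 9.563 V.
I(R1) = V_A / R1 = 9.563/38.6 = 0.2477 mA.
(Equivalently: I_total = 1.230 mA, then current-divider fraction G_k/ΣG = 0.2014.)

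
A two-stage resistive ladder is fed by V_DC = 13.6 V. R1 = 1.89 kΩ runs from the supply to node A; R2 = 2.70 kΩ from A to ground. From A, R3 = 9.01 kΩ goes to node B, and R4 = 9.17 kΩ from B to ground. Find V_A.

V_A ≈ 7.54 V

Node A sees R2 in parallel with the series input of stage 2, R3 + R4 = 18.18 kΩ.
R2 ‖ (R3+R4) = 2.351 kΩ.
So V_A = 13.6 × 0.5543 = 7.539 V.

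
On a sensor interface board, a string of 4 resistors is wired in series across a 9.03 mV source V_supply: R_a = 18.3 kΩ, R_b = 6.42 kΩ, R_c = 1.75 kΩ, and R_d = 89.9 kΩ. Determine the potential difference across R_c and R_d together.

V ≈ 7.11 mV

Total series resistance ΣR = 18.3 + 6.42 + 1.75 + 89.9 = 116.4 kΩ.
R_{R_c..R_d} = 1.75 + 89.9 = 91.65 kΩ.
V = V_supply · R/ΣR = 9.03 × 0.7876 = 7.112 mV.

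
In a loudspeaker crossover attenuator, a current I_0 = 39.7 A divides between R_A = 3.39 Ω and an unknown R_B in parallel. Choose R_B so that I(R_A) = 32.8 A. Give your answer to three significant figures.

R_B ≈ 16.1 Ω

In a two-way split, I_A/I_0 = R_B/(R_A + R_B).
32.8/39.7 = R_B/(R_A + R_B) → R_B = R_A · (0.8262)/(1 − 0.8262) = 3.39 × 4.754 = 16.11 Ω.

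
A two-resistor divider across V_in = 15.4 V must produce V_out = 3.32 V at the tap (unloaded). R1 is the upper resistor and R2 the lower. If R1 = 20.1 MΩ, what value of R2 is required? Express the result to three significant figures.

V_out/V_in = R2/(R1+R2) = 0.2156.
So R2 = R1 · V_out/(V_in − V_out) = 20.1 × 3.32/(15.4 − 3.32) = 20.1 × 0.2748 = 5.524 MΩ.

R2 ≈ 5.52 MΩ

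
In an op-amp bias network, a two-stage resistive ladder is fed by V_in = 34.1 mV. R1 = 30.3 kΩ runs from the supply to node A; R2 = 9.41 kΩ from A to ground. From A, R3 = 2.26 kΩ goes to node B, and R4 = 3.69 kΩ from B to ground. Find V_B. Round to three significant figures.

V_B ≈ 2.27 mV

Node A sees R2 in parallel with the series input of stage 2, R3 + R4 = 5.950 kΩ.
Effective lower resistance at A: R2 ‖ 5.950 = 3.645 kΩ.
V_A = 34.1 × 3.645/(30.3 + 3.645) = 3.662 mV.
Stage 2 is unloaded, so V_B = V_A · R4/(R3+R4) = 3.662 × 3.69/5.950 = 2.271 mV.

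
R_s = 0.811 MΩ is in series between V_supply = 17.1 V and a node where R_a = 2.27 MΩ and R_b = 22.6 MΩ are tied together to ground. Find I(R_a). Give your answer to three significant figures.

Parallel bank: R_p = 1/(1/2.27 + 1/22.6) = 2.063 MΩ.
V_A = 17.1 × 2.063/2.874 = 12.27 V.
I(R_a) = V_A / R_a = 12.27/2.27 = 5.407 µA.

I ≈ 5.41 µA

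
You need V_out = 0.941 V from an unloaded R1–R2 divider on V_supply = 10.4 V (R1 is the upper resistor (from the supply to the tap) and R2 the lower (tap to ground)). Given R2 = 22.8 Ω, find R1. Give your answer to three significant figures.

R1 ≈ 229 Ω

Required fraction k = V_out/V_supply = 0.09048.
So R1 = R2 · (V_supply/V_out − 1) = 22.8 × (10.4/0.941 − 1) = 22.8 × 10.05 = 229.2 Ω.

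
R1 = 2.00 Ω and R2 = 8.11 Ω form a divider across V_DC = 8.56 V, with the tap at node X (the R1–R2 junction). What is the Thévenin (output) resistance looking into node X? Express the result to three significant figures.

R_th ≈ 1.60 Ω

Zeroing V_DC shorts the top of R1 to ground, so R_th = R1 ‖ R2 = 1.604 Ω.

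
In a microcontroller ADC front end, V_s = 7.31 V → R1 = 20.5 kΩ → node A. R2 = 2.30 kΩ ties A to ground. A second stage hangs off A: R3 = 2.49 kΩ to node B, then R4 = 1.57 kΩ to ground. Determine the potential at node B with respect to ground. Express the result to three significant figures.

Looking into the second stage from A: R3 + R4 = 4.060 kΩ appears in parallel with R2.
Effective lower resistance at A: R2 ‖ 4.060 = 1.468 kΩ.
So V_A = 7.31 × 0.06683 = 0.4886 V.
V_B = V_A × 0.3867 = 0.1889 V.

V_B ≈ 0.189 V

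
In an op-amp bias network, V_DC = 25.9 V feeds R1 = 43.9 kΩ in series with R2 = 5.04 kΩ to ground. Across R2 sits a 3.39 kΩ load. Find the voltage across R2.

V_out ≈ 1.14 V

The load sits in parallel with R2, giving an effective lower resistance R2' = R2·R_L/(R2+R_L) = 2.027 kΩ.
Then V_out = V_DC · R2'/(R1 + R2') = 25.9 × 2.027/45.93 = 1.143 V.
(Unloaded it would be 2.67 V; the load pulls it down.)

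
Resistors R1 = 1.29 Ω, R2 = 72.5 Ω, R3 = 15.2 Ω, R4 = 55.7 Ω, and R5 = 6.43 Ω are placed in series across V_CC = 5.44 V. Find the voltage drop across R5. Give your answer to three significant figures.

Series total: ΣR = 1.29 + 72.5 + 15.2 + 55.7 + 6.43 = 151.1 Ω.
By the voltage-divider rule, V = 5.44 × 6.430/151.1 = 0.2315 V.

V ≈ 0.231 V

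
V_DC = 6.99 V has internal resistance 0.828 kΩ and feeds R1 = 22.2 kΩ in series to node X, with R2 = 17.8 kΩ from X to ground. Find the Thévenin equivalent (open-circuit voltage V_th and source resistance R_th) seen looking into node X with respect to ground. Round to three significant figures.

R1' = 0.828 + 22.2 = 23.03 kΩ (source resistance + R1).
V_th is the unloaded tap voltage: V_DC · R2/(R1'+R2) = 6.99 × 0.4360 = 3.047 V.
Looking into X with the source shorted: R_th = R1'·R2/(R1'+R2) = 23.03 × 17.8/40.83 = 10.04 kΩ.

V_th ≈ 3.05 V, R_th ≈ 10.0 kΩ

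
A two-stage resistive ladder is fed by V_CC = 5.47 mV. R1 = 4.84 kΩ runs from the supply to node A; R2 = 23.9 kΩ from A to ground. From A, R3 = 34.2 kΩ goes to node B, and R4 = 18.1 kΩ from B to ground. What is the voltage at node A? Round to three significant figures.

V_A ≈ 4.22 mV

Node A sees R2 in parallel with the series input of stage 2, R3 + R4 = 52.30 kΩ.
R2 ‖ (R3+R4) = 16.40 kΩ.
First divider: V_A = V_CC · 16.40/(4.84 + 16.40) = 4.224 mV.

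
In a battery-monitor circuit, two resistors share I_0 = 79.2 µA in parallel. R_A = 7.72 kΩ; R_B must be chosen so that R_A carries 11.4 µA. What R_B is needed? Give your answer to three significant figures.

In a two-way split, I_A/I_0 = R_B/(R_A + R_B).
With f = 0.1439, R_B = R_A · f/(1−f) = 7.72 × 0.1681 = 1.298 kΩ.

R_B ≈ 1.30 kΩ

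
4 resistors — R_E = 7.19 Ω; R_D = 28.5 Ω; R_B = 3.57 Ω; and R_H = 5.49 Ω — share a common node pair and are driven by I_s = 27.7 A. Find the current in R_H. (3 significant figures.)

I ≈ 7.93 A

ΣG = 1/7.19 + 1/28.5 + 1/3.57 + 1/5.49 = 0.6364.
R_H takes the fraction G_k/ΣG = 0.1821/0.6364 = 0.2862, so I = 27.7 × 0.2862 = 7.928 A.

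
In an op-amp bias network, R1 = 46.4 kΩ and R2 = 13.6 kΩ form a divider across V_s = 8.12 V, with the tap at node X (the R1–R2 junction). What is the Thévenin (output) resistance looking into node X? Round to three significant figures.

Zeroing V_s shorts the top of R1 to ground, so R_th = R1 ‖ R2 = 10.52 kΩ.

R_th ≈ 10.5 kΩ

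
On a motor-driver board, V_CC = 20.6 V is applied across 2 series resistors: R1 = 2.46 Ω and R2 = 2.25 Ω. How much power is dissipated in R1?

P ≈ 47.1 W

The common current is I = 20.6/4.710 = 4.374 A.
P = I²R = 19.13 × 2.46 = 47.06 W.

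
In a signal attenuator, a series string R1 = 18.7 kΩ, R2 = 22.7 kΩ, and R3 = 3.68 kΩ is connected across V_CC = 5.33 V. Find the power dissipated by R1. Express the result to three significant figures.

P ≈ 0.261 mW

Series current I = V_CC/ΣR = 5.33/45.08 = 0.1182 mA.
P = I²R = 0.01398 × 18.7 = 0.2614 mW.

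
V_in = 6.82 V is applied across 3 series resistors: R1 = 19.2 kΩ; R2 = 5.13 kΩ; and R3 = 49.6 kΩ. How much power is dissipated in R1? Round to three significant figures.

P ≈ 0.163 mW

The common current is I = 6.82/73.93 = 0.09225 mA.
P(R1) = I²·R1 = (0.09225)² × 19.2 = 0.1634 mW.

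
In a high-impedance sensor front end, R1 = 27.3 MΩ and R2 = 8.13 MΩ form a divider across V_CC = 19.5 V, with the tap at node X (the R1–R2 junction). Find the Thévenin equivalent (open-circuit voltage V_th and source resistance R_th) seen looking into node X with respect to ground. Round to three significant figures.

Open-circuit (no load on X): V_th = V_CC · R2/(R1 + R2) = 19.5 × 8.13/(27.30 + 8.13) = 4.475 V.
Looking into X with the source shorted: R_th = R1·R2/(R1+R2) = 27.30 × 8.13/35.43 = 6.264 MΩ.

V_th ≈ 4.47 V, R_th ≈ 6.26 MΩ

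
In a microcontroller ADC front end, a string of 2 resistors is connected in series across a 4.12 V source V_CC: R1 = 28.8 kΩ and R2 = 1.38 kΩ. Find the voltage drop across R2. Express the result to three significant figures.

Total series resistance ΣR = 28.8 + 1.38 = 30.18 kΩ.
By the voltage-divider rule, V = 4.12 × 1.380/30.18 = 0.1884 V.

V ≈ 0.188 V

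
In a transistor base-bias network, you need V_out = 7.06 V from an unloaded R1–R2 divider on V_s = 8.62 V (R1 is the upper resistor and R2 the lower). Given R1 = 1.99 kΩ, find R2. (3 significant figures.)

Required fraction k = V_out/V_s = 0.8190.
R2 = R1 · 0.8190/(1 − 0.8190) = 9.006 kΩ.

R2 ≈ 9.01 kΩ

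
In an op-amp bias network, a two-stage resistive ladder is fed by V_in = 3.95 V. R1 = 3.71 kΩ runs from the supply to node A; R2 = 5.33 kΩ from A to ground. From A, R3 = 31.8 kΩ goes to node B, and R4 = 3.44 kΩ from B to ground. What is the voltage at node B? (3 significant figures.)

V_B ≈ 0.214 V

Node A sees R2 in parallel with the series input of stage 2, R3 + R4 = 35.24 kΩ.
Effective lower resistance at A: R2 ‖ 35.24 = 4.630 kΩ.
First divider: V_A = V_in · 4.630/(3.71 + 4.630) = 2.193 V.
V_B = V_A × 0.09762 = 0.2141 V.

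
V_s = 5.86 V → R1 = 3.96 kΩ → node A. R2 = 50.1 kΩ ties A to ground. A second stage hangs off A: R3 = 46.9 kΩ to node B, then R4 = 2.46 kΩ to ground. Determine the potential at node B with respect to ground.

Node A sees R2 in parallel with the series input of stage 2, R3 + R4 = 49.36 kΩ.
Effective lower resistance at A: R2 ‖ 49.36 = 24.86 kΩ.
V_A = 5.86 × 24.86/(3.96 + 24.86) = 5.055 V.
Then the unloaded second divider: V_B = V_A × R4/(R3+R4) = 5.055 × 0.04984 = 0.2519 V.

V_B ≈ 0.252 V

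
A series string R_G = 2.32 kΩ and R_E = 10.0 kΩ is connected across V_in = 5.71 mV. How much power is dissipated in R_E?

The common current is I = 5.71/12.32 = 0.4635 µA.
P = I²R = 0.2148 × 10.0 = 2.148 nW.

P ≈ 2.15 nW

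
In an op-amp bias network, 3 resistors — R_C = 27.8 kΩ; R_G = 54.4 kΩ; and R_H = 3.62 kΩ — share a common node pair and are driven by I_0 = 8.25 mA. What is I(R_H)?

Total conductance ΣG = 1/27.8 + 1/54.4 + 1/3.62 = 0.3306 (units of 1/kΩ).
By the current-divider rule, I = I_0 · G_k/ΣG = 8.25 × 0.8356 = 6.894 mA.

I ≈ 6.89 mA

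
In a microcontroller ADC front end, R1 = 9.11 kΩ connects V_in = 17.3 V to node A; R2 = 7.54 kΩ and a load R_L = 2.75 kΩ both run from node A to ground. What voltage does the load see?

R2 ‖ R_L = (7.54 × 2.75)/(7.54 + 2.75) = 2.015 kΩ.
Then V_out = V_in · R2'/(R1 + R2') = 17.3 × 2.015/11.13 = 3.134 V.

V_out ≈ 3.13 V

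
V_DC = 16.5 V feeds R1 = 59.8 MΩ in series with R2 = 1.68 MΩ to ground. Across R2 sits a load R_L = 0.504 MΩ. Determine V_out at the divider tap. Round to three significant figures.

V_out ≈ 0.106 V

R2 ‖ R_L = (1.68 × 0.504)/(1.68 + 0.504) = 0.3877 MΩ.
Now apply the divider: V_out = 16.5 × 0.006441 = 0.1063 V.
(Unloaded it would be 0.451 V; the load pulls it down.)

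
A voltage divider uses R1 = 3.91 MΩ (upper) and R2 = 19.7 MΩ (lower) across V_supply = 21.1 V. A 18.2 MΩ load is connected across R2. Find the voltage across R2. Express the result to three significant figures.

R2 ‖ R_L = (19.7 × 18.2)/(19.7 + 18.2) = 9.460 MΩ.
Voltage divider with the loaded lower leg: V_out = 21.1 × 9.460/(3.91 + 9.460) = 21.1 × 0.7076 = 14.93 V.

V_out ≈ 14.9 V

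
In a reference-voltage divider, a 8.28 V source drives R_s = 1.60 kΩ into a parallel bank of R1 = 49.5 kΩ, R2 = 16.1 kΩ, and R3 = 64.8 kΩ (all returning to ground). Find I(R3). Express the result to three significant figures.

I ≈ 0.110 mA

Combine the parallel branches: R_p = (1/49.5 + 1/16.1 + 1/64.8)⁻¹ = 10.23 kΩ.
V_A by voltage divider: V_A = 8.28 × 10.23/(1.60 + 10.23) = 7.160 V.
Branch current I = V_A/R3 = 7.160/64.8 = 0.1105 mA.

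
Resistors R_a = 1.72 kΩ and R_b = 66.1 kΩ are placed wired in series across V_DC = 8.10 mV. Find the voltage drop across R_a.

ΣR = 1.72 + 66.1 = 67.82 kΩ.
Voltage divider: V = V_DC · (1.720 / 67.82) = 8.10 × 0.02536 = 0.2054 mV.

V ≈ 0.205 mV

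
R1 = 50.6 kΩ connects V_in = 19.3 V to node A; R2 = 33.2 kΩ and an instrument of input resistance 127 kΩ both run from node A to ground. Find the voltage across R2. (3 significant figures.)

V_out ≈ 6.60 V

First combine the lower leg with the load: R2 ‖ R_L = 26.32 kΩ.
Voltage divider with the loaded lower leg: V_out = 19.3 × 26.32/(50.6 + 26.32) = 19.3 × 0.3422 = 6.604 V.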